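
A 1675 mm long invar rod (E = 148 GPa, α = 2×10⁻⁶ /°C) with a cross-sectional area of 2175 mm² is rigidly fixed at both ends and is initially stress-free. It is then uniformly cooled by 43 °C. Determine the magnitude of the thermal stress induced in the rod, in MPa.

With length fixed, the mechanical strain must cancel the thermal strain αΔT = 2×10⁻⁶ × 43 = 86×10⁻⁶.
σ = EαΔT = 148×10³ × 2×10⁻⁶ × 43 = 12.73 MPa (tensile; the rod is trying to contract).

σ ≈ 12.7 MPa (tensile)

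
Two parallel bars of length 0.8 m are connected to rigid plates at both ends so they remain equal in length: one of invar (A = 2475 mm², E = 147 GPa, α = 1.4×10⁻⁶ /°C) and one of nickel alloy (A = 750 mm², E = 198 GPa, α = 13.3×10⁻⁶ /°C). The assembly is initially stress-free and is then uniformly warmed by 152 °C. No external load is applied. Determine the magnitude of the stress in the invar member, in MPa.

σ ≈ 77.1 MPa (tensile)

Equilibrium of a rigid end plate with no external load gives equal and opposite internal forces ±P in the two members. Since α_{nickel alloy} > α_{invar}, heating drives the nickel alloy into compression and the invar into tension.
Equating the net (thermal + elastic) strains gives |α₁ − α₂|·ΔT = P·[1/(A₁E₁) + 1/(A₂E₂)].
|α₁ − α₂|·ΔT = 11.9×10⁻⁶ × 152 = 0.001809.
1/(A₁E₁) + 1/(A₂E₂) = 1/(2475×147×10³) + 1/(750×198×10³) = 9.483×10⁻⁹ N⁻¹.
P = 0.001809 / 9.483×10⁻⁹ = 190700 N = 190.7 kN.
σ_{invar} = P/A₁ = 190700/2475 = 77.07 MPa, tensile.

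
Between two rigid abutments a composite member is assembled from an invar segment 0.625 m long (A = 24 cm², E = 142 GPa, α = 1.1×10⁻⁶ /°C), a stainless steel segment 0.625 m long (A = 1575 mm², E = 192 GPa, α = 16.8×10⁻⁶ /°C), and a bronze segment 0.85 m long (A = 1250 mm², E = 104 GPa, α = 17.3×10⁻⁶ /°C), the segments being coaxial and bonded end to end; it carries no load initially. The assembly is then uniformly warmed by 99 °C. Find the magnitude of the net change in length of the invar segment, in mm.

|ΔL| ≈ 0.382 mm

With the walls removed the bar would change length by δ_free = Σ αᵢΔT Lᵢ = 1.1×10⁻⁶×99×625 + 16.8×10⁻⁶×99×625 + 17.3×10⁻⁶×99×850 = 2.563 mm.
The rigid supports impose zero overall length change; the single axial force P common to all segments must satisfy P Σ Lᵢ/(AᵢEᵢ) = δ_free.
The series flexibility is Σ Lᵢ/(AᵢEᵢ) = 625/(2400×142×10³) + 625/(1575×192×10³) + 850/(1250×104×10³) = 1.044×10⁻⁵ mm/N.
P = 2.563 / 1.044×10⁻⁵ = 245600 N = 245.6 kN, compressive.
For the invar segment, free thermal change = 1.1×10⁻⁶×99×625 = 0.06806 mm and elastic change from P = 245600×625/(2400×142×10³) = 0.4503 mm; these oppose, so the net change is 0.382 mm (segment shortens).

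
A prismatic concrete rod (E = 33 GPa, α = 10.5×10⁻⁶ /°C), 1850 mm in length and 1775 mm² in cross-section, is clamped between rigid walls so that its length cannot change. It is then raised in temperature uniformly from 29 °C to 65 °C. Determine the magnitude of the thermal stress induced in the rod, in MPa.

Because both ends are immovable the net strain is zero, and the suppressed thermal strain is αΔT = 10.5×10⁻⁶ × 36 = 378×10⁻⁶.
Hence σ = E·αΔT = 33×10³ × 378×10⁻⁶ = 12.47 MPa, compressive.

σ ≈ 12.5 MPa (compressive)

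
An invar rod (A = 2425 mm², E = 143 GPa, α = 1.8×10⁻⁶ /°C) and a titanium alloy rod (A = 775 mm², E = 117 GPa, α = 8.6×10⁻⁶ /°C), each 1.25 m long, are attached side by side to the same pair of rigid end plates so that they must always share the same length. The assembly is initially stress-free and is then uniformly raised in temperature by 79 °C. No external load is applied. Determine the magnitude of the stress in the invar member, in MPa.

σ ≈ 15.9 MPa (tensile)

Both members must finish at the same length. With the larger α, the titanium alloy tends to over-expand; the plates restrain it, putting the titanium alloy in compression and the invar in tension. With no external load the two internal forces are equal and opposite, magnitude P.
Setting the final lengths equal and cancelling L: (α₁ − α₂)ΔT = P/(A₁E₁) + P/(A₂E₂).
|α₁ − α₂|·ΔT = 6.8×10⁻⁶ × 79 = 0.0005372.
1/(A₁E₁) + 1/(A₂E₂) = 1/(2425×143×10³) + 1/(775×117×10³) = 1.391×10⁻⁸ N⁻¹.
So P = 0.0005372 / 1.391×10⁻⁸ = 38.61 kN.
σ_{invar} = P/A₁ = 38610/2425 = 15.92 MPa, tensile.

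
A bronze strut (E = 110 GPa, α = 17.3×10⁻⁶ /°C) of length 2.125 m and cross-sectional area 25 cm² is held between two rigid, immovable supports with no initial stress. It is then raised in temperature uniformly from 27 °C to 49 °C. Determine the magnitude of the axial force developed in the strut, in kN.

P ≈ 105 kN (compressive)

The ends cannot move, so σ = EαΔT = 110×10³ × 17.3×10⁻⁶ × 22 = 41.87 MPa.
P = AEαΔT = 2500 × 110×10³ × 17.3×10⁻⁶ × 22 = 104.7 kN (compressive).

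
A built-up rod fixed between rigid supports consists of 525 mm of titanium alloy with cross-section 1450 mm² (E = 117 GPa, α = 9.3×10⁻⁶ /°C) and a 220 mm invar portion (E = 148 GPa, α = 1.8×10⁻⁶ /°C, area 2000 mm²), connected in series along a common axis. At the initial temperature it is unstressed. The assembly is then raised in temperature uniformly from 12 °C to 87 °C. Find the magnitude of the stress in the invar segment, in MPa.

σ ≈ 51.6 MPa (compressive)

With the walls removed the bar would change length by δ_free = Σ αᵢΔT Lᵢ = 9.3×10⁻⁶×75×525 + 1.8×10⁻⁶×75×220 = 0.3959 mm.
Since the ends are fixed, an axial force P builds up, equal in every segment, with P · Σ Lᵢ/(AᵢEᵢ) = δ_free.
The series flexibility is Σ Lᵢ/(AᵢEᵢ) = 525/(1450×117×10³) + 220/(2000×148×10³) = 3.838×10⁻⁶ mm/N.
P = 0.3959 / 3.838×10⁻⁶ = 103200 N = 103.2 kN, compressive.
σ_{invar} = P / A = 103200 / 2000 = 51.58 MPa.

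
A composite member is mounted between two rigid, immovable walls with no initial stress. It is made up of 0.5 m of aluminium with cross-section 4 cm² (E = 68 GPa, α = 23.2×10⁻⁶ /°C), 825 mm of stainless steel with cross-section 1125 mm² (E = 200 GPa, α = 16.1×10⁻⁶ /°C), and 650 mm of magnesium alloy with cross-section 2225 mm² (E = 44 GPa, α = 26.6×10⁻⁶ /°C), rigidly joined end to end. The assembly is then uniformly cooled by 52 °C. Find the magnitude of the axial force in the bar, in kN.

Free thermal contraction of the whole bar: Σ αᵢΔT Lᵢ = 23.2×10⁻⁶×52×500 + 16.1×10⁻⁶×52×825 + 26.6×10⁻⁶×52×650 = 2.193 mm.
The walls prevent any net length change, so an axial force P (same in every segment) develops. Compatibility: P · Σ Lᵢ/(AᵢEᵢ) = δ_free.
The series flexibility is Σ Lᵢ/(AᵢEᵢ) = 500/(400×68×10³) + 825/(1125×200×10³) + 650/(2225×44×10³) = 2.869×10⁻⁵ mm/N.
So P = 2.193 / 2.869×10⁻⁵ = 76.44 kN, tensile.

P ≈ 76.4 kN (tensile)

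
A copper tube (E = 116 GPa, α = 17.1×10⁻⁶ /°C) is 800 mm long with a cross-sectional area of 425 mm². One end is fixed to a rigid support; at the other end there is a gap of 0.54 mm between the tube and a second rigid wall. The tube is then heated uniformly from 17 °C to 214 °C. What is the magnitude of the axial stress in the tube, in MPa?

Unrestrained expansion: δ_free = αΔT L = 17.1×10⁻⁶ × 197 × 800 = 2.695 mm.
After closing the 0.54 mm clearance, 2.695 − 0.54 = 2.155 mm of expansion remains to be suppressed by the wall.
So σ = E(δ_free − g)/L = 116×10³ × 2.155/800 = 312.5 MPa.

σ ≈ 312 MPa (compressive)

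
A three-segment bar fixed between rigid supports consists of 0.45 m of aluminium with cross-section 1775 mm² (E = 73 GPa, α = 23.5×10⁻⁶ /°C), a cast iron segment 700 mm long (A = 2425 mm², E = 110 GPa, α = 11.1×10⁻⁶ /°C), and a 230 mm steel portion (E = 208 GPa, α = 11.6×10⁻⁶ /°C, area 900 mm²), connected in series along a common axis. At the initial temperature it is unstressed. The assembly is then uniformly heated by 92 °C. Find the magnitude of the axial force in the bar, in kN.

P ≈ 264 kN (compressive)

Free thermal expansion of the whole bar: Σ αᵢΔT Lᵢ = 23.5×10⁻⁶×92×450 + 11.1×10⁻⁶×92×700 + 11.6×10⁻⁶×92×230 = 1.933 mm.
Since the ends are fixed, an axial force P builds up, equal in every segment, with P · Σ Lᵢ/(AᵢEᵢ) = δ_free.
The series flexibility is Σ Lᵢ/(AᵢEᵢ) = 450/(1775×73×10³) + 700/(2425×110×10³) + 230/(900×208×10³) = 7.326×10⁻⁶ mm/N.
Hence P = δ_free / Σ(L/AE) = 1.933/7.326×10⁻⁶ = 263.9 kN (compressive).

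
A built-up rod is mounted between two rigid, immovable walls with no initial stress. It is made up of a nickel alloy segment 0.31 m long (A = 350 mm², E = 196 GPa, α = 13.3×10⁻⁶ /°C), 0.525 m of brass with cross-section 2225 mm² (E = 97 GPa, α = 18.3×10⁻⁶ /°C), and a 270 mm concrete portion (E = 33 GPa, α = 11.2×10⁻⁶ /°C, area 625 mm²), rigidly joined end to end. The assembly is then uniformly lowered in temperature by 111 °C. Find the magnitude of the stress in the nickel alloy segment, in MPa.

σ ≈ 265 MPa (tensile)

If the supports were absent, the total length change would be Σ αᵢΔT Lᵢ = 13.3×10⁻⁶×111×310 + 18.3×10⁻⁶×111×525 + 11.2×10⁻⁶×111×270 = 1.86 mm.
Since the ends are fixed, an axial force P builds up, equal in every segment, with P · Σ Lᵢ/(AᵢEᵢ) = δ_free.
The series flexibility is Σ Lᵢ/(AᵢEᵢ) = 310/(350×196×10³) + 525/(2225×97×10³) + 270/(625×33×10³) = 2.004×10⁻⁵ mm/N.
P = 1.86 / 2.004×10⁻⁵ = 92790 N = 92.79 kN, tensile.
σ_{nickel alloy} = P / A = 92790 / 350 = 265.1 MPa.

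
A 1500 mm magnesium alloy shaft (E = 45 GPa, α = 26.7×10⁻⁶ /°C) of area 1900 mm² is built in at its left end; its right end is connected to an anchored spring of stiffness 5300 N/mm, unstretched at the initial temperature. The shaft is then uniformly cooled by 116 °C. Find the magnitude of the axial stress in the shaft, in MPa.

Free thermal contraction: δ_free = αΔT L = 26.7×10⁻⁶ × 116 × 1500 = 4.646 mm.
Let P be the tensile force in the spring. The shaft extends elastically by PL/(AE) and the spring stretches by P/k; together these equal δ_free.
So P = δ_free / [L/(AE) + 1/k] = 4.646 / [ 1500/(1900×45×10³) + 1/(5300) ].
P = 4.646 / 0.0002062 = 22530 N.
σ = P/A = 22530/1900 = 11.86 MPa.

σ ≈ 11.9 MPa (tensile)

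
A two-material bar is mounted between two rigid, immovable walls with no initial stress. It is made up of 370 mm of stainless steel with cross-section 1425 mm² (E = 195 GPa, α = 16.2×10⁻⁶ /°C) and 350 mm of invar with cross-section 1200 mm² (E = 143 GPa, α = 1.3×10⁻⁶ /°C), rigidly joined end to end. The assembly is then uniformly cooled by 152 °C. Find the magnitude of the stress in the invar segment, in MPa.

σ ≈ 242 MPa (tensile)

If the supports were absent, the total length change would be Σ αᵢΔT Lᵢ = 16.2×10⁻⁶×152×370 + 1.3×10⁻⁶×152×350 = 0.9802 mm.
The walls prevent any net length change, so an axial force P (same in every segment) develops. Compatibility: P · Σ Lᵢ/(AᵢEᵢ) = δ_free.
The series flexibility is Σ Lᵢ/(AᵢEᵢ) = 370/(1425×195×10³) + 350/(1200×143×10³) = 3.371×10⁻⁶ mm/N.
Hence P = δ_free / Σ(L/AE) = 0.9802/3.371×10⁻⁶ = 290.8 kN (tensile).
σ_{invar} = P / A = 290800 / 1200 = 242.3 MPa.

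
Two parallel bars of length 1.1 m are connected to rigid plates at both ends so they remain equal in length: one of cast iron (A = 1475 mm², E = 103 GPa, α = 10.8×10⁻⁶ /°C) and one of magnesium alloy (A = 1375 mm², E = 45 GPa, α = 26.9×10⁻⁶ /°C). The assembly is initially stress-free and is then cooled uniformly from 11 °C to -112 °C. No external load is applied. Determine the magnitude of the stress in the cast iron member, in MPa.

σ ≈ 59 MPa (compressive)

Both members must finish at the same length. With the larger α, the magnesium alloy tends to over-contract; the plates restrain it, putting the magnesium alloy in tension and the cast iron in compression. With no external load the two internal forces are equal and opposite, magnitude P.
Equating the net (thermal + elastic) strains gives |α₁ − α₂|·ΔT = P·[1/(A₁E₁) + 1/(A₂E₂)].
|α₁ − α₂|·ΔT = 16.1×10⁻⁶ × 123 = 0.00198.
1/(A₁E₁) + 1/(A₂E₂) = 1/(1475×103×10³) + 1/(1375×45×10³) = 2.274×10⁻⁸ N⁻¹.
So P = 0.00198 / 2.274×10⁻⁸ = 87.07 kN.
σ_{cast iron} = P/A₁ = 87070/1475 = 59.03 MPa, compressive.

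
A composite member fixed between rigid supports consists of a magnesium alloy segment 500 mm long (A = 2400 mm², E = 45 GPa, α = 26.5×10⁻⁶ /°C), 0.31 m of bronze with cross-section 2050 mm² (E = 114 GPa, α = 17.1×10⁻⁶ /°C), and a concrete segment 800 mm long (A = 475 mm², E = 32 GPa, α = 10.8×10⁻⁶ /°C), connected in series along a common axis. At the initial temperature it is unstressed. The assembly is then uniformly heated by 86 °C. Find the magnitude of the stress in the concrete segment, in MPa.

With the walls removed the bar would change length by δ_free = Σ αᵢΔT Lᵢ = 26.5×10⁻⁶×86×500 + 17.1×10⁻⁶×86×310 + 10.8×10⁻⁶×86×800 = 2.338 mm.
Since the ends are fixed, an axial force P builds up, equal in every segment, with P · Σ Lᵢ/(AᵢEᵢ) = δ_free.
Σ Lᵢ/(AᵢEᵢ) = 500/(2400×45×10³) + 310/(2050×114×10³) + 800/(475×32×10³) = 5.859×10⁻⁵ mm/N.
P = 2.338 / 5.859×10⁻⁵ = 39910 N = 39.91 kN, compressive.
σ_{concrete} = P / A = 39910 / 475 = 84.03 MPa.

σ ≈ 84 MPa (compressive)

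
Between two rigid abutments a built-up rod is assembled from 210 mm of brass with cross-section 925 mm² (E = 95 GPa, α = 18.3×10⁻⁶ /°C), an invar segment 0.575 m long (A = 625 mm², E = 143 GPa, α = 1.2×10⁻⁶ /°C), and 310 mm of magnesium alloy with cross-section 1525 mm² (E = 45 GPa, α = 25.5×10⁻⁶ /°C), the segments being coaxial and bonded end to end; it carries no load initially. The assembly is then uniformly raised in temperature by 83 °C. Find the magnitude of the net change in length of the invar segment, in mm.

|ΔL| ≈ 0.441 mm

With the walls removed the bar would change length by δ_free = Σ αᵢΔT Lᵢ = 18.3×10⁻⁶×83×210 + 1.2×10⁻⁶×83×575 + 25.5×10⁻⁶×83×310 = 1.032 mm.
Since the ends are fixed, an axial force P builds up, equal in every segment, with P · Σ Lᵢ/(AᵢEᵢ) = δ_free.
Σ Lᵢ/(AᵢEᵢ) = 210/(925×95×10³) + 575/(625×143×10³) + 310/(1525×45×10³) = 1.334×10⁻⁵ mm/N.
Hence P = δ_free / Σ(L/AE) = 1.032/1.334×10⁻⁵ = 77.38 kN (compressive).
For the invar segment, free thermal change = 1.2×10⁻⁶×83×575 = 0.05727 mm and elastic change from P = 77380×575/(625×143×10³) = 0.4979 mm; these oppose, so the net change is 0.441 mm (segment shortens).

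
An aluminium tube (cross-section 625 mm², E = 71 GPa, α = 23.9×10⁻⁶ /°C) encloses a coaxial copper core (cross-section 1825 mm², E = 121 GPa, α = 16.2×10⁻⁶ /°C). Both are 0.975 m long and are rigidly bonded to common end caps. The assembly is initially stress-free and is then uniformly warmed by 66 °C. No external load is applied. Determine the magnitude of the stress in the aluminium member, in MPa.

σ ≈ 30 MPa (compressive)

The aluminium has the larger α, so on heating it would change length more than the copper if both were free. The rigid plates force a common final length, so the aluminium is put into compression and the copper into tension, with equal and opposite forces P (no external load).
Compatibility of the two members (thermal + elastic change equal): (α₁ − α₂)ΔT = P·[1/(A₁E₁) + 1/(A₂E₂)].
|α₁ − α₂|·ΔT = 7.7×10⁻⁶ × 66 = 0.0005082.
1/(A₁E₁) + 1/(A₂E₂) = 1/(625×71×10³) + 1/(1825×121×10³) = 2.706×10⁻⁸ N⁻¹.
P = 0.0005082 / 2.706×10⁻⁸ = 18780 N = 18.78 kN.
σ_{aluminium} = P/A₁ = 18780/625 = 30.04 MPa, compressive.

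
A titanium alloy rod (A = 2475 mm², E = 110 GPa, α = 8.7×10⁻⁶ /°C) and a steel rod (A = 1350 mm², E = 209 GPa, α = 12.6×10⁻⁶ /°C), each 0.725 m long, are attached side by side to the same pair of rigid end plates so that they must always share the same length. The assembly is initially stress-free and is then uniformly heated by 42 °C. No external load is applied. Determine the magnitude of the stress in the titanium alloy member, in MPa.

σ ≈ 9.17 MPa (tensile)

Both members must finish at the same length. With the larger α, the steel tends to over-expand; the plates restrain it, putting the steel in compression and the titanium alloy in tension. With no external load the two internal forces are equal and opposite, magnitude P.
Setting the final lengths equal and cancelling L: (α₁ − α₂)ΔT = P/(A₁E₁) + P/(A₂E₂).
|α₁ − α₂|·ΔT = 3.9×10⁻⁶ × 42 = 0.0001638.
1/(A₁E₁) + 1/(A₂E₂) = 1/(2475×110×10³) + 1/(1350×209×10³) = 7.217×10⁻⁹ N⁻¹.
So P = 0.0001638 / 7.217×10⁻⁹ = 22.7 kN.
σ_{titanium alloy} = P/A₁ = 22700/2475 = 9.17 MPa, tensile.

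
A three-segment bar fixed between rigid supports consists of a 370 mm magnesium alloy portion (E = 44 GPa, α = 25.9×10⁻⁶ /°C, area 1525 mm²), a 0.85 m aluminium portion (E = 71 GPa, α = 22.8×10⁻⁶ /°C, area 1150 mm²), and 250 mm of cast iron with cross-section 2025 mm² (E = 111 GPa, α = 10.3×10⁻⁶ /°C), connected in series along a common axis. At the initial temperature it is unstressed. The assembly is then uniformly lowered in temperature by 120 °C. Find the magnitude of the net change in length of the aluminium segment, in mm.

|ΔL| ≈ 0.013 mm

Free thermal contraction of the whole bar: Σ αᵢΔT Lᵢ = 25.9×10⁻⁶×120×370 + 22.8×10⁻⁶×120×850 + 10.3×10⁻⁶×120×250 = 3.785 mm.
The walls prevent any net length change, so an axial force P (same in every segment) develops. Compatibility: P · Σ Lᵢ/(AᵢEᵢ) = δ_free.
Σ Lᵢ/(AᵢEᵢ) = 370/(1525×44×10³) + 850/(1150×71×10³) + 250/(2025×111×10³) = 1.704×10⁻⁵ mm/N.
So P = 3.785 / 1.704×10⁻⁵ = 222.1 kN, tensile.
For the aluminium segment, free thermal change = 22.8×10⁻⁶×120×850 = 2.326 mm and elastic change from P = 222100×850/(1150×71×10³) = 2.313 mm; these oppose, so the net change is 0.013 mm (segment shortens).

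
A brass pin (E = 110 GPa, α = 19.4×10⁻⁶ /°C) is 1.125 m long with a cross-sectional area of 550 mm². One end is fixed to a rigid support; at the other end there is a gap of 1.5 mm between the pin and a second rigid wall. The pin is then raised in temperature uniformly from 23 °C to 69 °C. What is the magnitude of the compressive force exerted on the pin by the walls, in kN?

P ≈ 0 kN

If the wall were absent the pin would grow by αΔT L = 19.4×10⁻⁶ × 46 × 1125 = 1.004 mm.
Since δ_free = 1 mm is less than the 1.5 mm gap, the pin never touches the wall. No axial force develops.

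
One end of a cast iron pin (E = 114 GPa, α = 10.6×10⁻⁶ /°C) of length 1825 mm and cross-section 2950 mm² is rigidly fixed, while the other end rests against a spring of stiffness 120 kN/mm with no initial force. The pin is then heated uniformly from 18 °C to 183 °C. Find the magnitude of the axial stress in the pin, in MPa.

The unrestrained thermal change is αΔT L = 10.6×10⁻⁶ × 165 × 1825 = 3.192 mm.
With a force P in the spring, the elastic change of the pin is PL/(AE) and that of the spring is P/k; compatibility requires their sum to equal δ_free.
So P = δ_free / [L/(AE) + 1/k] = 3.192 / [ 1825/(2950×114×10³) + 1/(120×10³) ].
P = 3.192 / 1.376×10⁻⁵ = 232000 N.
σ = P/A = 232000/2950 = 78.63 MPa.

σ ≈ 78.6 MPa (compressive)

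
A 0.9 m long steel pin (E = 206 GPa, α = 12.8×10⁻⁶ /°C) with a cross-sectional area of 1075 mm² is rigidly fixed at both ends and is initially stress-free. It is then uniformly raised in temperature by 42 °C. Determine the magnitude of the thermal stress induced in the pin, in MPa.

σ ≈ 111 MPa (compressive)

The supports are rigid, so the total axial strain is zero. The restrained thermal strain is ε = αΔT = 12.8×10⁻⁶ × 42 = 537.6×10⁻⁶.
The stress required to suppress this strain is σ = Eε = 206×10³ × 537.6×10⁻⁶ = 110.7 MPa, compressive since the pin is trying to expand.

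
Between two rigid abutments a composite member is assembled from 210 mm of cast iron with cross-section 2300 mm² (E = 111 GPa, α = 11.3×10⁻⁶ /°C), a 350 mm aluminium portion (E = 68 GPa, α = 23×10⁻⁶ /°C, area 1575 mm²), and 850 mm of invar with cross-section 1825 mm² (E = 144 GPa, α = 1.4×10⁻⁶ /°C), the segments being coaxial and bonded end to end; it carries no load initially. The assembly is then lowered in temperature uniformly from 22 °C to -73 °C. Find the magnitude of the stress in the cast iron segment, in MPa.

Free thermal contraction of the whole bar: Σ αᵢΔT Lᵢ = 11.3×10⁻⁶×95×210 + 23×10⁻⁶×95×350 + 1.4×10⁻⁶×95×850 = 1.103 mm.
The rigid supports impose zero overall length change; the single axial force P common to all segments must satisfy P Σ Lᵢ/(AᵢEᵢ) = δ_free.
The series flexibility is Σ Lᵢ/(AᵢEᵢ) = 210/(2300×111×10³) + 350/(1575×68×10³) + 850/(1825×144×10³) = 7.325×10⁻⁶ mm/N.
P = 1.103 / 7.325×10⁻⁶ = 150600 N = 150.6 kN, tensile.
σ_{cast iron} = P / A = 150600 / 2300 = 65.48 MPa.

σ ≈ 65.5 MPa (tensile)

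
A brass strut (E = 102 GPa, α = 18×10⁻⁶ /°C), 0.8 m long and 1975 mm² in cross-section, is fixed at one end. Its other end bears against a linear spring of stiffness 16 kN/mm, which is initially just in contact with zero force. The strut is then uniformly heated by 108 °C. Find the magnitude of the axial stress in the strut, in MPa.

The unrestrained thermal change is αΔT L = 18×10⁻⁶ × 108 × 800 = 1.555 mm.
With a force P in the spring, the elastic change of the strut is PL/(AE) and that of the spring is P/k; compatibility requires their sum to equal δ_free.
So P = δ_free / [L/(AE) + 1/k] = 1.555 / [ 800/(1975×102×10³) + 1/(16×10³) ].
P = 1.555 / 6.647×10⁻⁵ = 23400 N.
σ = P/A = 23400/1975 = 11.85 MPa.

σ ≈ 11.8 MPa (compressive)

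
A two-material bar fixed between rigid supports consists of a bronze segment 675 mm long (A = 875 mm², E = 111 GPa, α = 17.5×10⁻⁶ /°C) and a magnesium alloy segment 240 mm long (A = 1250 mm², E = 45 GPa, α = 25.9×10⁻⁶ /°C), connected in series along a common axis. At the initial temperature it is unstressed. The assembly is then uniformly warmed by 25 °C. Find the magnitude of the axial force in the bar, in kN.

P ≈ 40.2 kN (compressive)

If the supports were absent, the total length change would be Σ αᵢΔT Lᵢ = 17.5×10⁻⁶×25×675 + 25.9×10⁻⁶×25×240 = 0.4507 mm.
Since the ends are fixed, an axial force P builds up, equal in every segment, with P · Σ Lᵢ/(AᵢEᵢ) = δ_free.
Σ Lᵢ/(AᵢEᵢ) = 675/(875×111×10³) + 240/(1250×45×10³) = 1.122×10⁻⁵ mm/N.
Hence P = δ_free / Σ(L/AE) = 0.4507/1.122×10⁻⁵ = 40.18 kN (compressive).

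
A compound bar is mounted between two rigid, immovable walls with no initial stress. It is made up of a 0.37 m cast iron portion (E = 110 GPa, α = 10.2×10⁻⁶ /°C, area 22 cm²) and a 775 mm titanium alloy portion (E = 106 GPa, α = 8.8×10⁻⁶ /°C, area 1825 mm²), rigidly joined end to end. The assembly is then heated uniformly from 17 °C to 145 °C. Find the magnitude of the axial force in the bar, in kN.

If the supports were absent, the total length change would be Σ αᵢΔT Lᵢ = 10.2×10⁻⁶×128×370 + 8.8×10⁻⁶×128×775 = 1.356 mm.
The walls prevent any net length change, so an axial force P (same in every segment) develops. Compatibility: P · Σ Lᵢ/(AᵢEᵢ) = δ_free.
The series flexibility is Σ Lᵢ/(AᵢEᵢ) = 370/(2200×110×10³) + 775/(1825×106×10³) = 5.535×10⁻⁶ mm/N.
Hence P = δ_free / Σ(L/AE) = 1.356/5.535×10⁻⁶ = 245 kN (compressive).

P ≈ 245 kN (compressive)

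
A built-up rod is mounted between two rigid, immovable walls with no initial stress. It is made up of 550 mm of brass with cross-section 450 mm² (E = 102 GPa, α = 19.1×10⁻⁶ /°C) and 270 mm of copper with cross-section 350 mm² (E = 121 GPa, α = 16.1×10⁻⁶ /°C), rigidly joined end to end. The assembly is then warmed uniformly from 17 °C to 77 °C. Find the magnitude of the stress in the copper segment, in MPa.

σ ≈ 139 MPa (compressive)

With the walls removed the bar would change length by δ_free = Σ αᵢΔT Lᵢ = 19.1×10⁻⁶×60×550 + 16.1×10⁻⁶×60×270 = 0.8911 mm.
The rigid supports impose zero overall length change; the single axial force P common to all segments must satisfy P Σ Lᵢ/(AᵢEᵢ) = δ_free.
Σ Lᵢ/(AᵢEᵢ) = 550/(450×102×10³) + 270/(350×121×10³) = 1.836×10⁻⁵ mm/N.
Hence P = δ_free / Σ(L/AE) = 0.8911/1.836×10⁻⁵ = 48.54 kN (compressive).
σ_{copper} = P / A = 48540 / 350 = 138.7 MPa.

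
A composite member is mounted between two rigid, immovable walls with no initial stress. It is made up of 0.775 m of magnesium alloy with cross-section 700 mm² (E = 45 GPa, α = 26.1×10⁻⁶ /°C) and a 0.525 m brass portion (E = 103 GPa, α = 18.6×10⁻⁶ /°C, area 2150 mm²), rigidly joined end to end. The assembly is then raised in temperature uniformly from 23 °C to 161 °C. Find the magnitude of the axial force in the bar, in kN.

P ≈ 153 kN (compressive)

Free thermal expansion of the whole bar: Σ αᵢΔT Lᵢ = 26.1×10⁻⁶×138×775 + 18.6×10⁻⁶×138×525 = 4.139 mm.
The rigid supports impose zero overall length change; the single axial force P common to all segments must satisfy P Σ Lᵢ/(AᵢEᵢ) = δ_free.
The series flexibility is Σ Lᵢ/(AᵢEᵢ) = 775/(700×45×10³) + 525/(2150×103×10³) = 2.697×10⁻⁵ mm/N.
So P = 4.139 / 2.697×10⁻⁵ = 153.4 kN, compressive.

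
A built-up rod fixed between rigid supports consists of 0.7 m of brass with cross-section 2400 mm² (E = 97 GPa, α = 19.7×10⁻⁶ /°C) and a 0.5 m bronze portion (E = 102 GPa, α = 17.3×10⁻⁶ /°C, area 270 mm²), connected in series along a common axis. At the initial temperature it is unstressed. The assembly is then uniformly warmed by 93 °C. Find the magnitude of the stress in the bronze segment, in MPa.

With the walls removed the bar would change length by δ_free = Σ αᵢΔT Lᵢ = 19.7×10⁻⁶×93×700 + 17.3×10⁻⁶×93×500 = 2.087 mm.
Since the ends are fixed, an axial force P builds up, equal in every segment, with P · Σ Lᵢ/(AᵢEᵢ) = δ_free.
Σ Lᵢ/(AᵢEᵢ) = 700/(2400×97×10³) + 500/(270×102×10³) = 2.116×10⁻⁵ mm/N.
So P = 2.087 / 2.116×10⁻⁵ = 98.62 kN, compressive.
σ_{bronze} = P / A = 98620 / 270 = 365.2 MPa.

σ ≈ 365 MPa (compressive)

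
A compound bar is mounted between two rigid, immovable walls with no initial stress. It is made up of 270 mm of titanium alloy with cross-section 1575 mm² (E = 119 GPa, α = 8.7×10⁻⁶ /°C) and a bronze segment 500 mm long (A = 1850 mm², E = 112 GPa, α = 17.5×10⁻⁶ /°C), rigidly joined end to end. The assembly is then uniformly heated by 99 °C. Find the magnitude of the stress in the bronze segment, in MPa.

With the walls removed the bar would change length by δ_free = Σ αᵢΔT Lᵢ = 8.7×10⁻⁶×99×270 + 17.5×10⁻⁶×99×500 = 1.099 mm.
Since the ends are fixed, an axial force P builds up, equal in every segment, with P · Σ Lᵢ/(AᵢEᵢ) = δ_free.
The series flexibility is Σ Lᵢ/(AᵢEᵢ) = 270/(1575×119×10³) + 500/(1850×112×10³) = 3.854×10⁻⁶ mm/N.
So P = 1.099 / 3.854×10⁻⁶ = 285.1 kN, compressive.
σ_{bronze} = P / A = 285100 / 1850 = 154.1 MPa.

σ ≈ 154 MPa (compressive)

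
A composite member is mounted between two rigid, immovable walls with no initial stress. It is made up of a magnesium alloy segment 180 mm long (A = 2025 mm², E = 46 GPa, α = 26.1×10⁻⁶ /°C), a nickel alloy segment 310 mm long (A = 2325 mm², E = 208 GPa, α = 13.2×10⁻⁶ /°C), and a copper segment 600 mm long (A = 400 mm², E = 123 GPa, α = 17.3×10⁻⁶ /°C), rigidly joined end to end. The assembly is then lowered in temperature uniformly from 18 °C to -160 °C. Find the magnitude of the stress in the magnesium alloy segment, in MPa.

If the supports were absent, the total length change would be Σ αᵢΔT Lᵢ = 26.1×10⁻⁶×178×180 + 13.2×10⁻⁶×178×310 + 17.3×10⁻⁶×178×600 = 3.412 mm.
Since the ends are fixed, an axial force P builds up, equal in every segment, with P · Σ Lᵢ/(AᵢEᵢ) = δ_free.
The series flexibility is Σ Lᵢ/(AᵢEᵢ) = 180/(2025×46×10³) + 310/(2325×208×10³) + 600/(400×123×10³) = 1.477×10⁻⁵ mm/N.
P = 3.412 / 1.477×10⁻⁵ = 231000 N = 231 kN, tensile.
σ_{magnesium alloy} = P / A = 231000 / 2025 = 114.1 MPa.

σ ≈ 114 MPa (tensile)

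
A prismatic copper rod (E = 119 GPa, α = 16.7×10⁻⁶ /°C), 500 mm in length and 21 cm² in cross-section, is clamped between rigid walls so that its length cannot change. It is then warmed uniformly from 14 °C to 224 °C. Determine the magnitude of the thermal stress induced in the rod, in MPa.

σ ≈ 417 MPa (compressive)

With length fixed, the mechanical strain must cancel the thermal strain αΔT = 16.7×10⁻⁶ × 210 = 3507×10⁻⁶.
The stress required to suppress this strain is σ = Eε = 119×10³ × 3507×10⁻⁶ = 417.3 MPa, compressive since the rod is trying to expand.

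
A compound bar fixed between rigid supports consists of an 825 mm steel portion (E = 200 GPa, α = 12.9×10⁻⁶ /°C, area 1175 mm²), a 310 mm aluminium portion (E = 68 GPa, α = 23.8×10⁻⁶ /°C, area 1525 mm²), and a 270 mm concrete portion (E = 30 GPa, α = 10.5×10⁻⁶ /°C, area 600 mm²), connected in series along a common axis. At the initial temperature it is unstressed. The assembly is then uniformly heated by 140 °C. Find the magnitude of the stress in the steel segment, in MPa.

σ ≈ 116 MPa (compressive)

With the walls removed the bar would change length by δ_free = Σ αᵢΔT Lᵢ = 12.9×10⁻⁶×140×825 + 23.8×10⁻⁶×140×310 + 10.5×10⁻⁶×140×270 = 2.92 mm.
Since the ends are fixed, an axial force P builds up, equal in every segment, with P · Σ Lᵢ/(AᵢEᵢ) = δ_free.
The series flexibility is Σ Lᵢ/(AᵢEᵢ) = 825/(1175×200×10³) + 310/(1525×68×10³) + 270/(600×30×10³) = 2.15×10⁻⁵ mm/N.
P = 2.92 / 2.15×10⁻⁵ = 135800 N = 135.8 kN, compressive.
σ_{steel} = P / A = 135800 / 1175 = 115.6 MPa.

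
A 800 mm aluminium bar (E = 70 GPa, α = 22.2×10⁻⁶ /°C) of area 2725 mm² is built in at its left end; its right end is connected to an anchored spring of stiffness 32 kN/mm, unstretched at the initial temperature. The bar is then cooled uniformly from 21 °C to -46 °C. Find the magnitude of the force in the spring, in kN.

Free thermal contraction: δ_free = αΔT L = 22.2×10⁻⁶ × 67 × 800 = 1.19 mm.
Let P be the tensile force in the spring. The bar extends elastically by PL/(AE) and the spring stretches by P/k; together these equal δ_free.
P [ L/(AE) + 1/k ] = δ_free → P [ 800/(2725×70×10³) + 1/(32×10³) ] = 1.19.
P = 1.19 / 3.544×10⁻⁵ = 33570 N.

P ≈ 33.6 kN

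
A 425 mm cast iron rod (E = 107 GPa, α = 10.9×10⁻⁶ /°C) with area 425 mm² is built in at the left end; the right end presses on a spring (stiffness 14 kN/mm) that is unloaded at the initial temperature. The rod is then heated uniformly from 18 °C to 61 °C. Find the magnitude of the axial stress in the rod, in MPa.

σ ≈ 5.8 MPa (compressive)

Free thermal expansion: δ_free = αΔT L = 10.9×10⁻⁶ × 43 × 425 = 0.1992 mm.
Let P be the compressive force at the spring. The rod shortens elastically by PL/(AE) and the spring compresses by P/k; together these equal δ_free.
So P = δ_free / [L/(AE) + 1/k] = 0.1992 / [ 425/(425×107×10³) + 1/(14×10³) ].
P = 0.1992 / 8.077×10⁻⁵ = 2466 N.
σ = P/A = 2466/425 = 5.803 MPa.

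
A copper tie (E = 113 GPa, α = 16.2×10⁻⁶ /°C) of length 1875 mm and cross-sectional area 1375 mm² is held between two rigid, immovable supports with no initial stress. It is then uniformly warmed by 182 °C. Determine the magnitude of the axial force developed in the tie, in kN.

P ≈ 458 kN (compressive)

The ends cannot move, so σ = EαΔT = 113×10³ × 16.2×10⁻⁶ × 182 = 333.2 MPa.
P = AEαΔT = 1375 × 113×10³ × 16.2×10⁻⁶ × 182 = 458.1 kN (compressive).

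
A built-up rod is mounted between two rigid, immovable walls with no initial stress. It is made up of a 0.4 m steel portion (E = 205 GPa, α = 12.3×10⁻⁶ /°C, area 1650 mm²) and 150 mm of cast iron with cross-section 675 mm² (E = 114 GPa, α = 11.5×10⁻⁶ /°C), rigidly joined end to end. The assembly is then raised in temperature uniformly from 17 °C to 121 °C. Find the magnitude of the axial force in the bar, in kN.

P ≈ 221 kN (compressive)

If the supports were absent, the total length change would be Σ αᵢΔT Lᵢ = 12.3×10⁻⁶×104×400 + 11.5×10⁻⁶×104×150 = 0.6911 mm.
The walls prevent any net length change, so an axial force P (same in every segment) develops. Compatibility: P · Σ Lᵢ/(AᵢEᵢ) = δ_free.
The series flexibility is Σ Lᵢ/(AᵢEᵢ) = 400/(1650×205×10³) + 150/(675×114×10³) = 3.132×10⁻⁶ mm/N.
Hence P = δ_free / Σ(L/AE) = 0.6911/3.132×10⁻⁶ = 220.7 kN (compressive).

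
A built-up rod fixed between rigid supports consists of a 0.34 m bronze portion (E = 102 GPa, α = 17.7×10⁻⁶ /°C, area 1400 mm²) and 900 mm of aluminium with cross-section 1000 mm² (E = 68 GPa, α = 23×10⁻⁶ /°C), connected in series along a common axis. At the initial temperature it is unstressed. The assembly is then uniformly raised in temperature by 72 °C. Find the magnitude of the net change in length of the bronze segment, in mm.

|ΔL| ≈ 0.14 mm

With the walls removed the bar would change length by δ_free = Σ αᵢΔT Lᵢ = 17.7×10⁻⁶×72×340 + 23×10⁻⁶×72×900 = 1.924 mm.
Since the ends are fixed, an axial force P builds up, equal in every segment, with P · Σ Lᵢ/(AᵢEᵢ) = δ_free.
The series flexibility is Σ Lᵢ/(AᵢEᵢ) = 340/(1400×102×10³) + 900/(1000×68×10³) = 1.562×10⁻⁵ mm/N.
So P = 1.924 / 1.562×10⁻⁵ = 123.2 kN, compressive.
For the bronze segment, free thermal change = 17.7×10⁻⁶×72×340 = 0.4333 mm and elastic change from P = 123200×340/(1400×102×10³) = 0.2933 mm; these oppose, so the net change is 0.14 mm (segment lengthens).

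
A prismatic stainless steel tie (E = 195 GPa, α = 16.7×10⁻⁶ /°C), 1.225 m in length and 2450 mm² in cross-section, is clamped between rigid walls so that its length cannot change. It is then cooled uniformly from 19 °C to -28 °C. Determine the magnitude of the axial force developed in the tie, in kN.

With zero net strain, σ = E·αΔT = 195 GPa × 16.7×10⁻⁶ × 47 = 153.1 MPa.
P = AEαΔT = 2450 × 195×10³ × 16.7×10⁻⁶ × 47 = 375 kN (tensile).

P ≈ 375 kN (tensile)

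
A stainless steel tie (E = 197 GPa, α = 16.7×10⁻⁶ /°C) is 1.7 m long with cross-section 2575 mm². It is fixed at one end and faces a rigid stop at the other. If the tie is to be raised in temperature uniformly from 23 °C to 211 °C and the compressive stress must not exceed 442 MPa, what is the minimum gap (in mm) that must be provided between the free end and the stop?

g ≈ 1.52 mm

Free expansion if unrestrained: δ_free = αΔT L = 16.7×10⁻⁶ × 188 × 1700 = 5.337 mm.
A stress of 442 MPa corresponds to the wall pushing the tie back by σL/E = 442×1700/(197×10³) = 3.814 mm.
So the gap has to take up the difference, g_min = δ_free − σL/E = 5.337 − 3.814 = 1.523 mm.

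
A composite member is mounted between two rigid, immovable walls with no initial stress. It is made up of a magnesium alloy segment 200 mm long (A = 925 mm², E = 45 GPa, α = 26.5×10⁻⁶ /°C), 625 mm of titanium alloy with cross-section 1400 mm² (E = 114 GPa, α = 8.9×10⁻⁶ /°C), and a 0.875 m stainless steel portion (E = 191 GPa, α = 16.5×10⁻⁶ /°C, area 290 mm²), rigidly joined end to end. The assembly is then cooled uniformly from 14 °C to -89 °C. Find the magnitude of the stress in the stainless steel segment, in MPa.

σ ≈ 367 MPa (tensile)

If the supports were absent, the total length change would be Σ αᵢΔT Lᵢ = 26.5×10⁻⁶×103×200 + 8.9×10⁻⁶×103×625 + 16.5×10⁻⁶×103×875 = 2.606 mm.
The walls prevent any net length change, so an axial force P (same in every segment) develops. Compatibility: P · Σ Lᵢ/(AᵢEᵢ) = δ_free.
The series flexibility is Σ Lᵢ/(AᵢEᵢ) = 200/(925×45×10³) + 625/(1400×114×10³) + 875/(290×191×10³) = 2.452×10⁻⁵ mm/N.
P = 2.606 / 2.452×10⁻⁵ = 106300 N = 106.3 kN, tensile.
σ_{stainless steel} = P / A = 106300 / 290 = 366.5 MPa.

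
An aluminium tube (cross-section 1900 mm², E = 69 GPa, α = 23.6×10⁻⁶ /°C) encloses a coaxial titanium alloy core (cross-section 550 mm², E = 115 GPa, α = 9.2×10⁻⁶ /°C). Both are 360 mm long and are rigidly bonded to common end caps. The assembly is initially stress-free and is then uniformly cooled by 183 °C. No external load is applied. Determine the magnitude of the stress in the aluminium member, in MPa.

σ ≈ 59.2 MPa (tensile)

Both members must finish at the same length. With the larger α, the aluminium tends to over-contract; the plates restrain it, putting the aluminium in tension and the titanium alloy in compression. With no external load the two internal forces are equal and opposite, magnitude P.
Compatibility of the two members (thermal + elastic change equal): (α₁ − α₂)ΔT = P·[1/(A₁E₁) + 1/(A₂E₂)].
|α₁ − α₂|·ΔT = 14.4×10⁻⁶ × 183 = 0.002635.
1/(A₁E₁) + 1/(A₂E₂) = 1/(1900×69×10³) + 1/(550×115×10³) = 2.344×10⁻⁸ N⁻¹.
P = 0.002635 / 2.344×10⁻⁸ = 112400 N = 112.4 kN.
σ_{aluminium} = P/A₁ = 112400/1900 = 59.18 MPa, tensile.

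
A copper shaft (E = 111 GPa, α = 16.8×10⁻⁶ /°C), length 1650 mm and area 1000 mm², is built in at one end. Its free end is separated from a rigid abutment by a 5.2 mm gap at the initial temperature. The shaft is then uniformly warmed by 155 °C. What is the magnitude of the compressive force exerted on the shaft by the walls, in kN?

If the wall were absent the shaft would grow by αΔT L = 16.8×10⁻⁶ × 155 × 1650 = 4.297 mm.
This is smaller than the 5.2 mm clearance, so the shaft expands freely without reaching the stop — the stress is zero.

P ≈ 0 kN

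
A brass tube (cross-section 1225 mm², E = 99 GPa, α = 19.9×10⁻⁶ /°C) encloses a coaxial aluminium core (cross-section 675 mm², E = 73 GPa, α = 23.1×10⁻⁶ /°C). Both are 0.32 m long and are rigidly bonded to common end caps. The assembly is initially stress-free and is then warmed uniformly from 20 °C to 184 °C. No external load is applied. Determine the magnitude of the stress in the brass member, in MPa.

Both members must finish at the same length. With the larger α, the aluminium tends to over-expand; the plates restrain it, putting the aluminium in compression and the brass in tension. With no external load the two internal forces are equal and opposite, magnitude P.
Compatibility of the two members (thermal + elastic change equal): (α₁ − α₂)ΔT = P·[1/(A₁E₁) + 1/(A₂E₂)].
|α₁ − α₂|·ΔT = 3.2×10⁻⁶ × 164 = 0.0005248.
1/(A₁E₁) + 1/(A₂E₂) = 1/(1225×99×10³) + 1/(675×73×10³) = 2.854×10⁻⁸ N⁻¹.
P = 0.0005248 / 2.854×10⁻⁸ = 18390 N = 18.39 kN.
σ_{brass} = P/A₁ = 18390/1225 = 15.01 MPa, tensile.

σ ≈ 15 MPa (tensile)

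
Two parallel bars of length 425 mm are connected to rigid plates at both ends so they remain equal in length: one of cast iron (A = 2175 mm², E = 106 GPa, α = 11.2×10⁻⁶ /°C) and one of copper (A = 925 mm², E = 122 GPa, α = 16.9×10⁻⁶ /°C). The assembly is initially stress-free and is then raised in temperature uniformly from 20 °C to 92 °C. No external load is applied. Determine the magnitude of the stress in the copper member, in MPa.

Both members must finish at the same length. With the larger α, the copper tends to over-expand; the plates restrain it, putting the copper in compression and the cast iron in tension. With no external load the two internal forces are equal and opposite, magnitude P.
Compatibility of the two members (thermal + elastic change equal): (α₁ − α₂)ΔT = P·[1/(A₁E₁) + 1/(A₂E₂)].
|α₁ − α₂|·ΔT = 5.7×10⁻⁶ × 72 = 0.0004104.
1/(A₁E₁) + 1/(A₂E₂) = 1/(2175×106×10³) + 1/(925×122×10³) = 1.32×10⁻⁸ N⁻¹.
So P = 0.0004104 / 1.32×10⁻⁸ = 31.09 kN.
σ_{copper} = P/A₂ = 31090/925 = 33.61 MPa, compressive.

σ ≈ 33.6 MPa (compressive)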